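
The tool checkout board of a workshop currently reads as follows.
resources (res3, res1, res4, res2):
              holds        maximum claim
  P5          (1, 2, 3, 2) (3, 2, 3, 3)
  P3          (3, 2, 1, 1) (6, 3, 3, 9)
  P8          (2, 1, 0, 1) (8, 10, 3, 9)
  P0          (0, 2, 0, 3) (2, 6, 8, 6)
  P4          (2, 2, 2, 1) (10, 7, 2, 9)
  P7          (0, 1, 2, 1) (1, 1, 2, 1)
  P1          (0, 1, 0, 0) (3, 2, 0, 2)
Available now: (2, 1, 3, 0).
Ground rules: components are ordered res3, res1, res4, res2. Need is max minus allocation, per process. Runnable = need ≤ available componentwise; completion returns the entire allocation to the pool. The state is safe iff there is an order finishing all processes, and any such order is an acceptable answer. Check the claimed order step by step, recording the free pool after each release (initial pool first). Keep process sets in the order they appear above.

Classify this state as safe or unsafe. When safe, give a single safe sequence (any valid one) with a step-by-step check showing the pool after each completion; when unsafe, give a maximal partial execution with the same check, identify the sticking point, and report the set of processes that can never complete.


The state is UNSAFE.
Key observation: res2 is the bottleneck — with P7, P5, P1, P0 done the pool holds (3, 7, 8, 6), short of every remaining need.
Going as far as possible: P7, P5, P1, P0; after that, nothing fits. Walking it through:
  pool = (2, 1, 3, 0)
  run P7 (needs (1, 0, 0, 0), free (2, 1, 3, 0)); after release of (0, 1, 2, 1) the pool is (2, 2, 5, 1)
  run P5 (needs (2, 0, 0, 1), free (2, 2, 5, 1)); after release of (1, 2, 3, 2) the pool is (3, 4, 8, 3)
  run P1 (needs (3, 1, 0, 2), free (3, 4, 8, 3)); after release of (0, 1, 0, 0) the pool is (3, 5, 8, 3)
  run P0 (needs (2, 4, 8, 3), free (3, 5, 8, 3)); after release of (0, 2, 0, 3) the pool is (3, 7, 8, 6)
  P3 still needs (3, 1, 2, 8) but only (3, 7, 8, 6) is free — short on res2
  P8 still needs (6, 9, 3, 8) but only (3, 7, 8, 6) is free — short on res3, res1 and res2
  P4 still needs (8, 5, 0, 8) but only (3, 7, 8, 6) is free — short on res3 and res2
Processes that can never finish: P3, P8 and P4.


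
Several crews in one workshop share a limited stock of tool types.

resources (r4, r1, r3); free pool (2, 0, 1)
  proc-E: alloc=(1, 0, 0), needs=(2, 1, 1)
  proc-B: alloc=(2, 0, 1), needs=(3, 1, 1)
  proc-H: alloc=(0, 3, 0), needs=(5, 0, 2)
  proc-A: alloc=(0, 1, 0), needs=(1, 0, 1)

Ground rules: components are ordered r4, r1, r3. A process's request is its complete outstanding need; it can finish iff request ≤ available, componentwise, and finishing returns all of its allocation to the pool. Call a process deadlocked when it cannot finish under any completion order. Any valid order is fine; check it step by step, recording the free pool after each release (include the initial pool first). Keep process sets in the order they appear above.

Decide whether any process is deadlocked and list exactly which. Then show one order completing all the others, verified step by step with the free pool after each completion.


The deadlocked set is empty.
Key observation: beginning at proc-A, releases accumulate fast enough that every process eventually fits.
The rest can finish in the order proc-A, proc-E, proc-B, proc-H. Walking it through:
  pool = (2, 0, 1)
  proc-A needs (1, 0, 1) <= (2, 0, 1) -> finishes; pool += (0, 1, 0) = (2, 1, 1)
  proc-E needs (2, 1, 1) <= (2, 1, 1) -> finishes; pool += (1, 0, 0) = (3, 1, 1)
  proc-B needs (3, 1, 1) <= (3, 1, 1) -> finishes; pool += (2, 0, 1) = (5, 1, 2)
  proc-H needs (5, 0, 2) <= (5, 1, 2) -> finishes; pool += (0, 3, 0) = (5, 4, 2)


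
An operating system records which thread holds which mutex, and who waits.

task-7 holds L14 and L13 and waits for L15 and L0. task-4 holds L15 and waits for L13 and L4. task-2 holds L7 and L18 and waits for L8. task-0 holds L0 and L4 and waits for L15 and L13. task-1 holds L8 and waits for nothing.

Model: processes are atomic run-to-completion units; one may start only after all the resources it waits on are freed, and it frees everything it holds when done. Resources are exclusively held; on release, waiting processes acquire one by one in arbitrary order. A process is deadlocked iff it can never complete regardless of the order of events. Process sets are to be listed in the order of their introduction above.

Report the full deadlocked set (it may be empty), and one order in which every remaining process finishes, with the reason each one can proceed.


The deadlocked set is task-7, task-4 and task-0.
Key observation: nobody on the ring task-7 -> task-4 -> task-7 can start until another member finishes, which never happens; task-0 is caught in further circular waits.
One completion order for the rest: task-1, task-2.
Verifying each step:
  run task-1 (it waits on nothing); releases L8
  task-2 waits on L8 — all released -> runs and releases L7 and L18


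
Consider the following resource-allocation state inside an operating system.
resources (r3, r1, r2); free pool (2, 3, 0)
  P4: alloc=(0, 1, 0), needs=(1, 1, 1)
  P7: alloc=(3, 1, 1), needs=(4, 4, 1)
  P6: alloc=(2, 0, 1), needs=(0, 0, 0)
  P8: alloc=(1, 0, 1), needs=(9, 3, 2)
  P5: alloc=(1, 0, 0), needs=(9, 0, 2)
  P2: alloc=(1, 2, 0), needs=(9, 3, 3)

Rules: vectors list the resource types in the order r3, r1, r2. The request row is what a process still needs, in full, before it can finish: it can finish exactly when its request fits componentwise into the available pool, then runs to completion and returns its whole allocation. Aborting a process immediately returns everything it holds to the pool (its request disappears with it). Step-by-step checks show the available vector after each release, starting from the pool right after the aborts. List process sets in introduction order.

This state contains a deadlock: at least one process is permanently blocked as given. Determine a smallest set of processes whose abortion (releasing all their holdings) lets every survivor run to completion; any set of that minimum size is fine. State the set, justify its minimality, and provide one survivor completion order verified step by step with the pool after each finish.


Abort P5 and P2.
Key observation: the deadlocked P8 becomes finishable only because P5 and P2 released (2, 2, 0); it completes at step 4 below.
No one abort is enough; case by case: P4 alone leaves P8 blocked (short on r3); P7 alone leaves P8 blocked (short on r3); P6 alone leaves P8 blocked (short on r3); P8 alone leaves P5 blocked (short on r3); P5 alone leaves P8 blocked (short on r3); P2 alone leaves P8 blocked (short on r3).
One survivor order: P6, P7, P4, P8. Verifying each step (post-abort pool first):
  pool = (4, 5, 0)
  P6 needs (0, 0, 0) <= (4, 5, 0) -> finishes; pool += (2, 0, 1) = (6, 5, 1)
  P7 needs (4, 4, 1) <= (6, 5, 1) -> finishes; pool += (3, 1, 1) = (9, 6, 2)
  P4 needs (1, 1, 1) <= (9, 6, 2) -> finishes; pool += (0, 1, 0) = (9, 7, 2)
  P8 needs (9, 3, 2) <= (9, 7, 2) -> finishes; pool += (1, 0, 1) = (10, 7, 3)


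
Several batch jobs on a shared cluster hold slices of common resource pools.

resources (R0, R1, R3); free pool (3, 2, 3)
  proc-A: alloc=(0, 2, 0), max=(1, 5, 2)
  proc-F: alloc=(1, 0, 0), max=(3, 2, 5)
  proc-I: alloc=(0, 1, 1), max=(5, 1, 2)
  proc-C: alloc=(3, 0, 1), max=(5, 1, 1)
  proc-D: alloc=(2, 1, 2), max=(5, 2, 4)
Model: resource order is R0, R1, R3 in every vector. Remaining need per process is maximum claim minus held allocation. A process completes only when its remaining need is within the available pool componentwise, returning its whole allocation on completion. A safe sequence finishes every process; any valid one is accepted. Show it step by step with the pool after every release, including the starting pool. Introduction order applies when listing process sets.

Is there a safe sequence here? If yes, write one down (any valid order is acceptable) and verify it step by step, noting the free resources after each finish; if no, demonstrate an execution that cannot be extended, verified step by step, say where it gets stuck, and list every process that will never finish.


The state is SAFE; one workable sequence: proc-D, proc-I, proc-F, proc-C, proc-A.
Key observation: reading the order forward, proc-D is the first process whose need (3, 1, 2) meets the free pool (3, 2, 3) exactly on a resource it requests.
Check, step by step:
  pool = (3, 2, 3)
  proc-D needs (3, 1, 2) <= (3, 2, 3) -> finishes; pool += (2, 1, 2) = (5, 3, 5)
  proc-I needs (5, 0, 1) <= (5, 3, 5) -> finishes; pool += (0, 1, 1) = (5, 4, 6)
  proc-F needs (2, 2, 5) <= (5, 4, 6) -> finishes; pool += (1, 0, 0) = (6, 4, 6)
  proc-C needs (2, 1, 0) <= (6, 4, 6) -> finishes; pool += (3, 0, 1) = (9, 4, 7)
  proc-A needs (1, 3, 2) <= (9, 4, 7) -> finishes; pool += (0, 2, 0) = (9, 6, 7)


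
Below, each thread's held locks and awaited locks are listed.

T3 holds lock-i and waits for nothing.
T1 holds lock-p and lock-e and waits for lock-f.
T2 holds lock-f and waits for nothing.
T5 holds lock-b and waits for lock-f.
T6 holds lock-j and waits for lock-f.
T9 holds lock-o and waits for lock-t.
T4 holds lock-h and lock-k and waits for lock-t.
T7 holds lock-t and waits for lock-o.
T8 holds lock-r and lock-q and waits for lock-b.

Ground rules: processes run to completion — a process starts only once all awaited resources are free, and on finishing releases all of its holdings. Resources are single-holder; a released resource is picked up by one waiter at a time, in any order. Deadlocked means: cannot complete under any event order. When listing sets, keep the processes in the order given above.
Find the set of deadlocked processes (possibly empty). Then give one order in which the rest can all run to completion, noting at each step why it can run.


Deadlocked set: T9, T4 and T7.
Key observation: the waits loop around T9 -> T7 -> T9 with no way out; T4 waits into the deadlock from upstream.
The rest can finish in the order T2, T6, T3, T1, T5, T8.
Check, step by step:
  T2: no waits; runs immediately, freeing lock-f
  T6 waits on lock-f — all released -> runs and releases lock-j
  T3: no waits; runs immediately, freeing lock-i
  T1 waits on lock-f — all released -> runs and releases lock-p and lock-e
  T5 waits on lock-f — all released -> runs and releases lock-b
  T8 waits on lock-b — all released -> runs and releases lock-r and lock-q


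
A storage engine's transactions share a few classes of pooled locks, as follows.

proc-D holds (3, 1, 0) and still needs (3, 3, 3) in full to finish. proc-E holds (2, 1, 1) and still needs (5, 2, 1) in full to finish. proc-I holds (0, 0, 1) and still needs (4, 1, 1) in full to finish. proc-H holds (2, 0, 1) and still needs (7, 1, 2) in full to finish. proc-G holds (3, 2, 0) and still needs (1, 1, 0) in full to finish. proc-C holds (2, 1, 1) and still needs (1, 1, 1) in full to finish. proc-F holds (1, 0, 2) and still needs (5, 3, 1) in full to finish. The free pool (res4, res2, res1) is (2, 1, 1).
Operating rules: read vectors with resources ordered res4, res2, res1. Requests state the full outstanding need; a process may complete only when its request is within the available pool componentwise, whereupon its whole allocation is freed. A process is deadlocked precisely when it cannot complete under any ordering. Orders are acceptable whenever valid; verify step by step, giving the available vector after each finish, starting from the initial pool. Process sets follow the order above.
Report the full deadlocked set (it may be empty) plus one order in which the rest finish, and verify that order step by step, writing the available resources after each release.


Nothing here is deadlocked.
Key observation: the pool covers proc-C at once, and every later process fits after earlier releases.
One completion order for the rest: proc-C, proc-G, proc-I, proc-H, proc-D, proc-E, proc-F. Walking it through:
  pool = (2, 1, 1)
  run proc-C (needs (1, 1, 1), free (2, 1, 1)); after release of (2, 1, 1) the pool is (4, 2, 2)
  run proc-G (needs (1, 1, 0), free (4, 2, 2)); after release of (3, 2, 0) the pool is (7, 4, 2)
  run proc-I (needs (4, 1, 1), free (7, 4, 2)); after release of (0, 0, 1) the pool is (7, 4, 3)
  run proc-H (needs (7, 1, 2), free (7, 4, 3)); after release of (2, 0, 1) the pool is (9, 4, 4)
  run proc-D (needs (3, 3, 3), free (9, 4, 4)); after release of (3, 1, 0) the pool is (12, 5, 4)
  run proc-E (needs (5, 2, 1), free (12, 5, 4)); after release of (2, 1, 1) the pool is (14, 6, 5)
  run proc-F (needs (5, 3, 1), free (14, 6, 5)); after release of (1, 0, 2) the pool is (15, 6, 7)


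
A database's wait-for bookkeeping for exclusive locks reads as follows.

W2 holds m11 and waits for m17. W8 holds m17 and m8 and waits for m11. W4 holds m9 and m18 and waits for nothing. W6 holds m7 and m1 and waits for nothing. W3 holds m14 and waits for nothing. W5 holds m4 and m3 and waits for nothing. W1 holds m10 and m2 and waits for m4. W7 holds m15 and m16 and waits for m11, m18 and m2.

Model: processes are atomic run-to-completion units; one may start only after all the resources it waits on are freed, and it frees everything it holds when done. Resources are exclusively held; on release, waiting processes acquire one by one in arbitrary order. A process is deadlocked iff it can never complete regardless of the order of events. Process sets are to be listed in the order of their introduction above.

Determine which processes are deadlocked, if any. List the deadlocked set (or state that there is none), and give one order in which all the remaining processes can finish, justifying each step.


The deadlocked set is W2, W8 and W7.
Key observation: the wait chain closes on itself along W2 -> W8 -> W2; W7 waits into the deadlock from upstream.
One completion order for the rest: W3, W5, W4, W6, W1.
Check, step by step:
  W3: no waits; runs immediately, freeing m14
  W5: no waits; runs immediately, freeing m4 and m3
  W4: no waits; runs immediately, freeing m9 and m18
  W6: no waits; runs immediately, freeing m7 and m1
  W1: everything it awaited (m4) is free; runs, freeing m10 and m2


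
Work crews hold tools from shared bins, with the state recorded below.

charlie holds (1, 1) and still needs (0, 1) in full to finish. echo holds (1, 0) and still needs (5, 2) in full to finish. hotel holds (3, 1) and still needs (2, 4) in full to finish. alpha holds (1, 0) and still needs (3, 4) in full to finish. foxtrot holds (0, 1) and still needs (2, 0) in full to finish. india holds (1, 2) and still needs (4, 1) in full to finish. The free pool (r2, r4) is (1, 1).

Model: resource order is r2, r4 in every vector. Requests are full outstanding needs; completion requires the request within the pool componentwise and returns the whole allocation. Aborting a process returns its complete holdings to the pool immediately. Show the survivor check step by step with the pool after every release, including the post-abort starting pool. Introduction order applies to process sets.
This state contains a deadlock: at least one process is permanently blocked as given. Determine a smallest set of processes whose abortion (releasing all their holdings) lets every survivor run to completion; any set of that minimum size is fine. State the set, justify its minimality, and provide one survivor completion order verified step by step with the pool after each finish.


Minimum abort set: india.
Key observation: the deadlocked alpha becomes finishable only because india released (1, 2); it completes at step 2 below.
Minimality: the empty abort set fails — the state is deadlocked as it stands.
Survivors finish in the order: charlie, alpha, hotel, echo, foxtrot. Verifying each step (pool after the aborts first):
  pool = (2, 3)
  charlie: need (0, 1) fits (2, 3); releases (1, 1), pool now (3, 4)
  alpha: need (3, 4) fits (3, 4); releases (1, 0), pool now (4, 4)
  hotel: need (2, 4) fits (4, 4); releases (3, 1), pool now (7, 5)
  echo: need (5, 2) fits (7, 5); releases (1, 0), pool now (8, 5)
  foxtrot: need (2, 0) fits (8, 5); releases (0, 1), pool now (8, 6)


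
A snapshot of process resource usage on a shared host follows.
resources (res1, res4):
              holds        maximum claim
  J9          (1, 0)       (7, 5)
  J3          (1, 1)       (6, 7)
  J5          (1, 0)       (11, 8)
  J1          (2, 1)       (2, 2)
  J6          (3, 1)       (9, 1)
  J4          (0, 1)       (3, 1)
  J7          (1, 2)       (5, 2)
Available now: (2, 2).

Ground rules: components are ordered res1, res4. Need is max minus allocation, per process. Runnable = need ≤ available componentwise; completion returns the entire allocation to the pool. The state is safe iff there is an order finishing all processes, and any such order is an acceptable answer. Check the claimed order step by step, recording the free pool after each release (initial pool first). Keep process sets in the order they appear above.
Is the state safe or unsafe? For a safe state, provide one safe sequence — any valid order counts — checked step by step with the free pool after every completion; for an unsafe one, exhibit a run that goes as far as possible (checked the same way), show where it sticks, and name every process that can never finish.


SAFE — a valid safe sequence is J1, J7, J4, J3, J6, J9, J5.
Key observation: at J7 the run first touches a limit — (4, 0) against (4, 3), exact on a resource it actually requests.
Step-by-step check:
  pool = (2, 2)
  J1 needs (0, 1) <= (2, 2) -> finishes; pool += (2, 1) = (4, 3)
  J7 needs (4, 0) <= (4, 3) -> finishes; pool += (1, 2) = (5, 5)
  J4 needs (3, 0) <= (5, 5) -> finishes; pool += (0, 1) = (5, 6)
  J3 needs (5, 6) <= (5, 6) -> finishes; pool += (1, 1) = (6, 7)
  J6 needs (6, 0) <= (6, 7) -> finishes; pool += (3, 1) = (9, 8)
  J9 needs (6, 5) <= (9, 8) -> finishes; pool += (1, 0) = (10, 8)
  J5 needs (10, 8) <= (10, 8) -> finishes; pool += (1, 0) = (11, 8)


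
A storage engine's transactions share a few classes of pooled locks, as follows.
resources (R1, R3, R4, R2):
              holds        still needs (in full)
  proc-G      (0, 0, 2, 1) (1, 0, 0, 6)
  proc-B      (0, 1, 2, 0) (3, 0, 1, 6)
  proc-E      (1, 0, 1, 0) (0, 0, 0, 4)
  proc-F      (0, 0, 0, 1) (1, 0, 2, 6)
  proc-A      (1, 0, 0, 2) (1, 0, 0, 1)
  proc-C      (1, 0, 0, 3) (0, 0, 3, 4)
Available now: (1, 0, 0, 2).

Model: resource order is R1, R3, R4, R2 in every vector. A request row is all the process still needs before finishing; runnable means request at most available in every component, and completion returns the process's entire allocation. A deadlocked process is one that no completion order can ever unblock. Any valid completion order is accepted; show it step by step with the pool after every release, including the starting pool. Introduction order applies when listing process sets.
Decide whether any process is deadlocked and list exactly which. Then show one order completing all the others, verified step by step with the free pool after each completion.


The deadlocked set is proc-G, proc-B, proc-F and proc-C.
Key observation: after proc-A, proc-E the pool peaks at (3, 0, 1, 4), and each blocked process is short somewhere: proc-G on R2; proc-B on R2; proc-F on R4, R2; proc-C on R4.
The rest can finish in the order proc-A, proc-E. Check, step by step:
  pool = (1, 0, 0, 2)
  proc-A: need (1, 0, 0, 1) fits (1, 0, 0, 2); releases (1, 0, 0, 2), pool now (2, 0, 0, 4)
  proc-E: need (0, 0, 0, 4) fits (2, 0, 0, 4); releases (1, 0, 1, 0), pool now (3, 0, 1, 4)
The stuck group stays short no matter what:
  proc-G still needs (1, 0, 0, 6) but only (3, 0, 1, 4) is free — short on R2
  proc-B still needs (3, 0, 1, 6) but only (3, 0, 1, 4) is free — short on R2
  proc-F still needs (1, 0, 2, 6) but only (3, 0, 1, 4) is free — short on R4 and R2
  proc-C still needs (0, 0, 3, 4) but only (3, 0, 1, 4) is free — short on R4


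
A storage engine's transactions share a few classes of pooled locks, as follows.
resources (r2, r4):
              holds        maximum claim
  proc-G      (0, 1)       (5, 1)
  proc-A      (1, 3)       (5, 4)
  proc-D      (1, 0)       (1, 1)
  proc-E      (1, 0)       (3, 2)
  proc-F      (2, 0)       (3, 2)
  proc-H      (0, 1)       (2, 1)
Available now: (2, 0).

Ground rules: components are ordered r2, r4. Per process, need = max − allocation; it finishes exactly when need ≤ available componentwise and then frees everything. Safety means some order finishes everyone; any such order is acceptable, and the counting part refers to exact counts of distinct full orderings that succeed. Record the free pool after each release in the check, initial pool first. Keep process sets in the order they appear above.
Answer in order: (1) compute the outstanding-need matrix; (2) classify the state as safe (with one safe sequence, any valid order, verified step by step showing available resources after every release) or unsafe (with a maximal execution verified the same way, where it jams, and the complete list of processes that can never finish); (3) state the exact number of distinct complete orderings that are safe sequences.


(1) Need matrix, components ordered r2, r4:
  proc-G: (5, 0)
  proc-A: (4, 1)
  proc-D: (0, 1)
  proc-E: (2, 2)
  proc-F: (1, 2)
  proc-H: (2, 0)
(2) UNSAFE.
Key observation: after proc-H, proc-D the pool peaks at (3, 1), and each blocked process is short somewhere: proc-G on r2; proc-A on r2; proc-E on r4; proc-F on r4.
Going as far as possible: proc-H, proc-D; after that, nothing fits. Walking it through:
  pool = (2, 0)
  proc-H: need (2, 0) fits (2, 0); releases (0, 1), pool now (2, 1)
  proc-D: need (0, 1) fits (2, 1); releases (1, 0), pool now (3, 1)
  blocked: proc-G wants (5, 0), pool (3, 1) — not enough r2
  blocked: proc-A wants (4, 1), pool (3, 1) — not enough r2
  blocked: proc-E wants (2, 2), pool (3, 1) — not enough r4
  blocked: proc-F wants (1, 2), pool (3, 1) — not enough r4
Never able to finish: proc-G, proc-A, proc-E and proc-F.
(3) The exact count: 0 of the possible complete orderings are safe sequences.


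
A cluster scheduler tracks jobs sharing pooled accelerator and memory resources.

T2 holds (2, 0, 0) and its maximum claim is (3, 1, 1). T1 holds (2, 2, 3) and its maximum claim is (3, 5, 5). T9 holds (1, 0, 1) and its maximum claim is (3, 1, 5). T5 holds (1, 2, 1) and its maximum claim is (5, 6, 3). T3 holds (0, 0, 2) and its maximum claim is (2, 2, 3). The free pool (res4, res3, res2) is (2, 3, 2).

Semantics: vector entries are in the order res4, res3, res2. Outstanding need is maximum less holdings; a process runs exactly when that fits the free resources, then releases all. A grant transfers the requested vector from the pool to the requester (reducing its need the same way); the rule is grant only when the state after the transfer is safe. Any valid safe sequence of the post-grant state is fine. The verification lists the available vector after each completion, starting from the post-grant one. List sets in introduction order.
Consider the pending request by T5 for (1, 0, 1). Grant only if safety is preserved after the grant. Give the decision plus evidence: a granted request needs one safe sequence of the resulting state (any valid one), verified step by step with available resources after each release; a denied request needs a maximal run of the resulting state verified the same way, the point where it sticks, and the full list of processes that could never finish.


GRANT. The post-grant state is safe; one safe sequence: T2, T3, T1, T5, T9.
Key observation: post-grant, (1, 3, 1) remains, and an order beginning with T2 completes everyone.
Step-by-step check of the post-grant state:
  pool = (1, 3, 1)
  run T2 (needs (1, 1, 1), free (1, 3, 1)); after release of (2, 0, 0) the pool is (3, 3, 1)
  run T3 (needs (2, 2, 1), free (3, 3, 1)); after release of (0, 0, 2) the pool is (3, 3, 3)
  run T1 (needs (1, 3, 2), free (3, 3, 3)); after release of (2, 2, 3) the pool is (5, 5, 6)
  run T5 (needs (3, 4, 1), free (5, 5, 6)); after release of (2, 2, 2) the pool is (7, 7, 8)
  run T9 (needs (2, 1, 4), free (7, 7, 8)); after release of (1, 0, 1) the pool is (8, 7, 9)


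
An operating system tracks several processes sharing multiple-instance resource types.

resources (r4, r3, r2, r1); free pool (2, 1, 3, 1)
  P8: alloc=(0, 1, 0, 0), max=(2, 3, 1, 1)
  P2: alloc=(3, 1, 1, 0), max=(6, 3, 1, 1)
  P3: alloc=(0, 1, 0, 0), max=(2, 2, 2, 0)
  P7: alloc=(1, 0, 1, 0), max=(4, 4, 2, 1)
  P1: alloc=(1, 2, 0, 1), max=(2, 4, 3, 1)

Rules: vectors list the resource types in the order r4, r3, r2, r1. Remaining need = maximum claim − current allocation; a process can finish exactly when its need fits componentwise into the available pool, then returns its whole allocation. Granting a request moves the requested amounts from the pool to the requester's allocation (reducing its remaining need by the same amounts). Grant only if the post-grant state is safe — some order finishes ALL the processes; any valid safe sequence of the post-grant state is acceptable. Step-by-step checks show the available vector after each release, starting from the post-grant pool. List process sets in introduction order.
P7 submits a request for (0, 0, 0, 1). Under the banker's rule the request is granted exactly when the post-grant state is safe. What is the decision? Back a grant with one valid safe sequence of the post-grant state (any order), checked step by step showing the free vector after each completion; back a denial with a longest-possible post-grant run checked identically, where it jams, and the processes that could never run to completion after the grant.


GRANT. The post-grant state is safe; one safe sequence: P3, P1, P7, P2, P8.
Key observation: the transfer keeps a workable pool ((2, 1, 3, 0)); P3 starts the safe sequence.
Step-by-step check of the post-grant state:
  pool = (2, 1, 3, 0)
  P3 needs (2, 1, 2, 0) <= (2, 1, 3, 0) -> finishes; pool += (0, 1, 0, 0) = (2, 2, 3, 0)
  P1 needs (1, 2, 3, 0) <= (2, 2, 3, 0) -> finishes; pool += (1, 2, 0, 1) = (3, 4, 3, 1)
  P7 needs (3, 4, 1, 0) <= (3, 4, 3, 1) -> finishes; pool += (1, 0, 1, 1) = (4, 4, 4, 2)
  P2 needs (3, 2, 0, 1) <= (4, 4, 4, 2) -> finishes; pool += (3, 1, 1, 0) = (7, 5, 5, 2)
  P8 needs (2, 2, 1, 1) <= (7, 5, 5, 2) -> finishes; pool += (0, 1, 0, 0) = (7, 6, 5, 2)


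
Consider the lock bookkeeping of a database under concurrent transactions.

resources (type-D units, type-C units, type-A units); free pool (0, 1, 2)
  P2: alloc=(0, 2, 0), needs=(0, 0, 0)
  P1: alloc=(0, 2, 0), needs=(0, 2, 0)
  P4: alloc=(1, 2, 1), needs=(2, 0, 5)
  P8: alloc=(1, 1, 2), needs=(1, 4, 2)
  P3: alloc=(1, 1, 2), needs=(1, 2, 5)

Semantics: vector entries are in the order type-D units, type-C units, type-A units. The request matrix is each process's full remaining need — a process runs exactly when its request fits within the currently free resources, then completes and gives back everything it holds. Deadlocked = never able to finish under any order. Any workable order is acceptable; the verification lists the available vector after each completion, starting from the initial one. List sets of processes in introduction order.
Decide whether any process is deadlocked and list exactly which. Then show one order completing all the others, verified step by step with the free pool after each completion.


Deadlocked set: P4, P8 and P3.
Key observation: P2, P1 can finish, but then (0, 5, 2) is all there is, and the blocked group's type-D units demands exceed it.
A valid finishing order for the others: P2, P1. Step-by-step check:
  pool = (0, 1, 2)
  run P2 (needs (0, 0, 0), free (0, 1, 2)); after release of (0, 2, 0) the pool is (0, 3, 2)
  run P1 (needs (0, 2, 0), free (0, 3, 2)); after release of (0, 2, 0) the pool is (0, 5, 2)
The stuck group stays short no matter what:
  P4 still needs (2, 0, 5) but only (0, 5, 2) is free — short on type-D units and type-A units
  P8 still needs (1, 4, 2) but only (0, 5, 2) is free — short on type-D units
  P3 still needs (1, 2, 5) but only (0, 5, 2) is free — short on type-D units and type-A units


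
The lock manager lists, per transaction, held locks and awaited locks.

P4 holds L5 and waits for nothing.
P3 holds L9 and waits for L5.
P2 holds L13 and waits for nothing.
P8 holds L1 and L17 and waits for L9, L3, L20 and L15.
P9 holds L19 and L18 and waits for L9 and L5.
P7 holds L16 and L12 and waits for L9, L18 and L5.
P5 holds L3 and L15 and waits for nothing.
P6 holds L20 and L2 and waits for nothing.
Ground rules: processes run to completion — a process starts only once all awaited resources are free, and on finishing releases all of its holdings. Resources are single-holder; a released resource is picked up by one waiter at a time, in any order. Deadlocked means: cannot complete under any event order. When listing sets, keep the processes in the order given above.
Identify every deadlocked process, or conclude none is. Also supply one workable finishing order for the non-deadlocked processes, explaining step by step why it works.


The deadlocked set is empty.
Key observation: the waits form no ring: some process can always run, and its releases unblock the others one by one.
The rest can finish in the order P6, P4, P3, P2, P5, P9, P8, P7.
Verifying each step:
  P6 waits on nothing -> runs at once and releases L20 and L2
  P4 waits on nothing -> runs at once and releases L5
  run P3 (all its waits — L5 — are resolved); releases L9
  P2 waits on nothing -> runs at once and releases L13
  P5 waits on nothing -> runs at once and releases L3 and L15
  run P9 (all its waits — L9 and L5 — are resolved); releases L19 and L18
  run P8 (all its waits — L9, L3, L20 and L15 — are resolved); releases L1 and L17
  run P7 (all its waits — L9, L18 and L5 — are resolved); releases L16 and L12


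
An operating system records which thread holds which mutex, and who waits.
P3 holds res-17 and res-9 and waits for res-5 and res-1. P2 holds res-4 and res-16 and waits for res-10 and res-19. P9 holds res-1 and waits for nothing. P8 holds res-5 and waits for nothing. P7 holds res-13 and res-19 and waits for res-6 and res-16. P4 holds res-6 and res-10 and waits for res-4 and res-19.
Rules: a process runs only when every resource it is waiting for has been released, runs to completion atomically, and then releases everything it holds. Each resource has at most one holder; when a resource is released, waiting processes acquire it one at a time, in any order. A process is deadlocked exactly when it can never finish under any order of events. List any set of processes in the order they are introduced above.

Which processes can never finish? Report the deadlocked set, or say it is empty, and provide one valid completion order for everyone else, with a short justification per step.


Deadlocked: P2, P7 and P4.
Key observation: the loop P2 -> P7 -> P2 blocks itself forever; P4 is caught in further circular waits.
The rest can finish in the order P9, P8, P3.
Check, step by step:
  run P9 (it waits on nothing); releases res-1
  run P8 (it waits on nothing); releases res-5
  P3: everything it awaited (res-5 and res-1) is free; runs, freeing res-17 and res-9


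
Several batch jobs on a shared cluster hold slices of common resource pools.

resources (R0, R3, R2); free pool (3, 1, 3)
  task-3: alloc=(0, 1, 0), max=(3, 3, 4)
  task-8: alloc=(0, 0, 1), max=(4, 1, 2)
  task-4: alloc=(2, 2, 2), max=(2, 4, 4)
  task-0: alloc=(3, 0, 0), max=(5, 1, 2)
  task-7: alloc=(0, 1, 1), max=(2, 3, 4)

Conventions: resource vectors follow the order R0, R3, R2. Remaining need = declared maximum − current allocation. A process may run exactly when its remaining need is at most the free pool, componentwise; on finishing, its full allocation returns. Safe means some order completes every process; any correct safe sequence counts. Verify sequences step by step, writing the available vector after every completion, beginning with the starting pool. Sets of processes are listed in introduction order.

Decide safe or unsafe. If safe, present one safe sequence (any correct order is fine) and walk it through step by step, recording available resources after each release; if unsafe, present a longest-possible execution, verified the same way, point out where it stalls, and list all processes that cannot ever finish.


UNSAFE.
Key observation: even finishing task-0, task-8 leaves just (6, 1, 4) free — too little R3 for any of the remaining processes.
The run task-0, task-8 cannot be extended any further. Step-by-step check:
  pool = (3, 1, 3)
  task-0 needs (2, 1, 2) <= (3, 1, 3) -> finishes; pool += (3, 0, 0) = (6, 1, 3)
  task-8 needs (4, 1, 1) <= (6, 1, 3) -> finishes; pool += (0, 0, 1) = (6, 1, 4)
  blocked: task-3 wants (3, 2, 4), pool (6, 1, 4) — not enough R3
  blocked: task-4 wants (0, 2, 2), pool (6, 1, 4) — not enough R3
  blocked: task-7 wants (2, 2, 3), pool (6, 1, 4) — not enough R3
Never able to finish: task-3, task-4 and task-7.


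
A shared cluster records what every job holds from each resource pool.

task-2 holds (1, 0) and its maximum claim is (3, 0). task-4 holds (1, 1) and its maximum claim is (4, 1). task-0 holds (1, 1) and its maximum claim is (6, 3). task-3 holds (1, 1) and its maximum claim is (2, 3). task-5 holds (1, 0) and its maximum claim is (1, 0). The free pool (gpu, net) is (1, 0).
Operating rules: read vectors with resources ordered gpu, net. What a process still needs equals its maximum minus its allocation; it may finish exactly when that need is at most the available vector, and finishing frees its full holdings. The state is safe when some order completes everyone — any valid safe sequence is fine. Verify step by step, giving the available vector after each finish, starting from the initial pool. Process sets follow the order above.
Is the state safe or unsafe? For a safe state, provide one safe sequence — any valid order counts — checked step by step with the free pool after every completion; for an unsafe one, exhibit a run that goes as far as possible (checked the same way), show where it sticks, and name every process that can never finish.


UNSAFE — no complete ordering exists.
Key observation: no order helps: past task-5, task-2, task-4, the free pool tops out at (4, 1), below what each blocked process needs in net.
The run task-5, task-2, task-4 cannot be extended any further. Step-by-step check:
  pool = (1, 0)
  run task-5 (needs (0, 0), free (1, 0)); after release of (1, 0) the pool is (2, 0)
  run task-2 (needs (2, 0), free (2, 0)); after release of (1, 0) the pool is (3, 0)
  run task-4 (needs (3, 0), free (3, 0)); after release of (1, 1) the pool is (4, 1)
  task-0 cannot run: need (5, 2) vs free (4, 1) (insufficient gpu and net)
  task-3 cannot run: need (1, 2) vs free (4, 1) (insufficient net)
Never able to finish: task-0 and task-3.


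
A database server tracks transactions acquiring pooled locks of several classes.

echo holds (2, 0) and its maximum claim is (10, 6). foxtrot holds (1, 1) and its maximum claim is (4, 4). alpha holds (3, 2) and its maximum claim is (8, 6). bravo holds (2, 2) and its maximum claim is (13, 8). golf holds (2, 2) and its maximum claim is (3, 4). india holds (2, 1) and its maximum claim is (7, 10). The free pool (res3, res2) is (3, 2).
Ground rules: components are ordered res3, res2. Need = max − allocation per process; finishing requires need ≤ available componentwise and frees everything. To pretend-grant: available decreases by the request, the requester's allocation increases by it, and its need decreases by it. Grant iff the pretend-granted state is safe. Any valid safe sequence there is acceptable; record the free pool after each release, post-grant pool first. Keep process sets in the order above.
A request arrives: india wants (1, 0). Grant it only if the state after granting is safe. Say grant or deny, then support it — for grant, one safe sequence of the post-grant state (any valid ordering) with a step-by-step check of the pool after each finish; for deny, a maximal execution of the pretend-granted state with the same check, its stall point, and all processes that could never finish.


DENY. Granting would leave the state unsafe.
Key observation: after golf, foxtrot, alpha, echo the pool peaks at (10, 7), and each blocked process is short somewhere: bravo on res3; india on res2.
Pretend the grant happened; the run golf, foxtrot, alpha, echo goes as far as possible. Walking it through:
  pool = (2, 2)
  run golf (needs (1, 2), free (2, 2)); after release of (2, 2) the pool is (4, 4)
  run foxtrot (needs (3, 3), free (4, 4)); after release of (1, 1) the pool is (5, 5)
  run alpha (needs (5, 4), free (5, 5)); after release of (3, 2) the pool is (8, 7)
  run echo (needs (8, 6), free (8, 7)); after release of (2, 0) the pool is (10, 7)
  blocked: bravo wants (11, 6), pool (10, 7) — not enough res3
  blocked: india wants (4, 9), pool (10, 7) — not enough res2
Had the request been granted, bravo and india could never finish.


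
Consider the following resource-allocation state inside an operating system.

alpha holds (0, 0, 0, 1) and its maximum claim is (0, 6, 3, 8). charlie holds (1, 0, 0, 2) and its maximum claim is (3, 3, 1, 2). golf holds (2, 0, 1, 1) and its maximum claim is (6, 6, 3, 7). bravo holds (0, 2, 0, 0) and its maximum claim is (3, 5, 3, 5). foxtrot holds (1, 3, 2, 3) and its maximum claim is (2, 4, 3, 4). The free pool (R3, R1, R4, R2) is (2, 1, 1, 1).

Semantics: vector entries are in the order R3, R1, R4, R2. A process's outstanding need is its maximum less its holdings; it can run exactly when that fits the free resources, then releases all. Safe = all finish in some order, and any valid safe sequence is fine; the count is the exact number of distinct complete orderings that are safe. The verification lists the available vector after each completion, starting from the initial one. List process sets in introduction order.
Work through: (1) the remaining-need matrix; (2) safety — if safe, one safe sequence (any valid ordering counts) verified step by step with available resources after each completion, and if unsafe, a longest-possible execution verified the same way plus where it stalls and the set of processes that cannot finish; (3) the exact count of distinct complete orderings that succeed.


(1) Need matrix, components ordered R3, R1, R4, R2:
  alpha: (0, 6, 3, 7)
  charlie: (2, 3, 1, 0)
  golf: (4, 6, 2, 6)
  bravo: (3, 3, 3, 5)
  foxtrot: (1, 1, 1, 1)
(2) The state is SAFE; one workable sequence: foxtrot, charlie, bravo, golf, alpha.
Key observation: the first exact fit in this order is foxtrot — it needs (1, 1, 1, 1) with (2, 1, 1, 1) free, meeting a requested resource to the last unit.
Step-by-step check:
  pool = (2, 1, 1, 1)
  run foxtrot (needs (1, 1, 1, 1), free (2, 1, 1, 1)); after release of (1, 3, 2, 3) the pool is (3, 4, 3, 4)
  run charlie (needs (2, 3, 1, 0), free (3, 4, 3, 4)); after release of (1, 0, 0, 2) the pool is (4, 4, 3, 6)
  run bravo (needs (3, 3, 3, 5), free (4, 4, 3, 6)); after release of (0, 2, 0, 0) the pool is (4, 6, 3, 6)
  run golf (needs (4, 6, 2, 6), free (4, 6, 3, 6)); after release of (2, 0, 1, 1) the pool is (6, 6, 4, 7)
  run alpha (needs (0, 6, 3, 7), free (6, 6, 4, 7)); after release of (0, 0, 0, 1) the pool is (6, 6, 4, 8)
(3) The exact count: 1 of the possible complete orderings is a safe sequence.


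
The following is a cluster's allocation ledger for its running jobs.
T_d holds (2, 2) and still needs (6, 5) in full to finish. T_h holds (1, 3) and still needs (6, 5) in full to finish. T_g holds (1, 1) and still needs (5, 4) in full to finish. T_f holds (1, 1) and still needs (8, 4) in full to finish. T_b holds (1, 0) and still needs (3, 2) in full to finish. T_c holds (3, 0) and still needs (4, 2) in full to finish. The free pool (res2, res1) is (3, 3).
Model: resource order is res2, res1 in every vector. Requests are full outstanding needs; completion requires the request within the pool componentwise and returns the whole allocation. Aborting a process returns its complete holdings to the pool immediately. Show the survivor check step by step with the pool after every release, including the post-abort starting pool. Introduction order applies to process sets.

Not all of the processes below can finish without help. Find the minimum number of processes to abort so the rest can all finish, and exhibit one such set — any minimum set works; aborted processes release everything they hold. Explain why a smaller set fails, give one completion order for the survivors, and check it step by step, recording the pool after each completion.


The answer: abort T_d.
Key observation: aborting T_d returns (2, 2), and T_f — hopeless before — runs at step 2 with the returned capacity in the pool.
Why nothing smaller works: aborting no one leaves the state deadlocked as given.
One survivor order: T_c, T_f, T_b, T_g, T_h. Verifying each step (post-abort pool first):
  pool = (5, 5)
  run T_c (needs (4, 2), free (5, 5)); after release of (3, 0) the pool is (8, 5)
  run T_f (needs (8, 4), free (8, 5)); after release of (1, 1) the pool is (9, 6)
  run T_b (needs (3, 2), free (9, 6)); after release of (1, 0) the pool is (10, 6)
  run T_g (needs (5, 4), free (10, 6)); after release of (1, 1) the pool is (11, 7)
  run T_h (needs (6, 5), free (11, 7)); after release of (1, 3) the pool is (12, 10)
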